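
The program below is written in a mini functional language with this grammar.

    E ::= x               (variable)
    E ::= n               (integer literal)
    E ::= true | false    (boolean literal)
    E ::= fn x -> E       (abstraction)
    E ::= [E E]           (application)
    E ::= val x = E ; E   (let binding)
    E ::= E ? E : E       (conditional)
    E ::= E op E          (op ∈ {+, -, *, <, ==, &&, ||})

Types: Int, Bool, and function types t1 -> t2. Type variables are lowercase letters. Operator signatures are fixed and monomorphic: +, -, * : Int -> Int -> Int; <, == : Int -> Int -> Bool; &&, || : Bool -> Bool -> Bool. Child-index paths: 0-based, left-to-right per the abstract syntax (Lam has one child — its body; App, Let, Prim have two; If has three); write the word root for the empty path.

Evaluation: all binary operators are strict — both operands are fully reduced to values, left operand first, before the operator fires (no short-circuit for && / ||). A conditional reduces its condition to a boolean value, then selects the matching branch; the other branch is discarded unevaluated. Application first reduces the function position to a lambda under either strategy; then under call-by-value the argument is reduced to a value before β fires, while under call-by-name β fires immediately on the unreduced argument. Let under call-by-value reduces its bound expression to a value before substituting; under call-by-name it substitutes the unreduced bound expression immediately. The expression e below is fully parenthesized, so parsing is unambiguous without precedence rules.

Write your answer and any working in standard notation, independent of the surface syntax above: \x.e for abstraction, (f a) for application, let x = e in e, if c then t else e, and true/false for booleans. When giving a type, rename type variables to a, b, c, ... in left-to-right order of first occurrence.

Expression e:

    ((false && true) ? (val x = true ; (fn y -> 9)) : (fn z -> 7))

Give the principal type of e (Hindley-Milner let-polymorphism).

Derivation:
  unify Bool ~ Bool
  unify Bool ~ Bool
  unify Bool ~ Bool
let x : Bool
\y._ : a -> Int
\z._ : b -> Int
  unify a -> Int ~ b -> Int
  unify a ~ b
  unify Int ~ Int

Answer: a -> Int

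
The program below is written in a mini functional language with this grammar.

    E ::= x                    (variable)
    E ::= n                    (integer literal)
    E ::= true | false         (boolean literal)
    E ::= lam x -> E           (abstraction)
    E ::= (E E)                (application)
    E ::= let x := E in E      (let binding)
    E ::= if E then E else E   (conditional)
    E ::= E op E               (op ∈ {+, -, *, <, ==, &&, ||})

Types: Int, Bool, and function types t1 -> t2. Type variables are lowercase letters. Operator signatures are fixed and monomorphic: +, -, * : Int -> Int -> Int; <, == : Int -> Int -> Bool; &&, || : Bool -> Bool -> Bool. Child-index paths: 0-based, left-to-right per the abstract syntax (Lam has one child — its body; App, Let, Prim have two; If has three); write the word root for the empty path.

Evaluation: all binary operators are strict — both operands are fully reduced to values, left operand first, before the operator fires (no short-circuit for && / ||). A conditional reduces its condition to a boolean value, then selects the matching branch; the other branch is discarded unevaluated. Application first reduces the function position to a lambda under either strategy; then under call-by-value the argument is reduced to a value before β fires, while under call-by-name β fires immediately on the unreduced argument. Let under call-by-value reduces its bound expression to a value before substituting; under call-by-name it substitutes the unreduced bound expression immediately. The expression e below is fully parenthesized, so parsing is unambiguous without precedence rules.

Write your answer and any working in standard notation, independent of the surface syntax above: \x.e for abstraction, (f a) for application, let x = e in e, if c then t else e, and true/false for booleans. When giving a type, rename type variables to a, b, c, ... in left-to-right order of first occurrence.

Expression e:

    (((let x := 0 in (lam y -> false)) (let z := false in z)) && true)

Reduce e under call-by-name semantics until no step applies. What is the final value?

Derivation:
step 0: (((let x = 0 in (\y.false)) (let z = false in z)) && true)
step 1: [let@0.0] (((\y.false) (let z = false in z)) && true)
step 2: [beta@0] (false && true)
step 3: [delta@root] false

Answer: false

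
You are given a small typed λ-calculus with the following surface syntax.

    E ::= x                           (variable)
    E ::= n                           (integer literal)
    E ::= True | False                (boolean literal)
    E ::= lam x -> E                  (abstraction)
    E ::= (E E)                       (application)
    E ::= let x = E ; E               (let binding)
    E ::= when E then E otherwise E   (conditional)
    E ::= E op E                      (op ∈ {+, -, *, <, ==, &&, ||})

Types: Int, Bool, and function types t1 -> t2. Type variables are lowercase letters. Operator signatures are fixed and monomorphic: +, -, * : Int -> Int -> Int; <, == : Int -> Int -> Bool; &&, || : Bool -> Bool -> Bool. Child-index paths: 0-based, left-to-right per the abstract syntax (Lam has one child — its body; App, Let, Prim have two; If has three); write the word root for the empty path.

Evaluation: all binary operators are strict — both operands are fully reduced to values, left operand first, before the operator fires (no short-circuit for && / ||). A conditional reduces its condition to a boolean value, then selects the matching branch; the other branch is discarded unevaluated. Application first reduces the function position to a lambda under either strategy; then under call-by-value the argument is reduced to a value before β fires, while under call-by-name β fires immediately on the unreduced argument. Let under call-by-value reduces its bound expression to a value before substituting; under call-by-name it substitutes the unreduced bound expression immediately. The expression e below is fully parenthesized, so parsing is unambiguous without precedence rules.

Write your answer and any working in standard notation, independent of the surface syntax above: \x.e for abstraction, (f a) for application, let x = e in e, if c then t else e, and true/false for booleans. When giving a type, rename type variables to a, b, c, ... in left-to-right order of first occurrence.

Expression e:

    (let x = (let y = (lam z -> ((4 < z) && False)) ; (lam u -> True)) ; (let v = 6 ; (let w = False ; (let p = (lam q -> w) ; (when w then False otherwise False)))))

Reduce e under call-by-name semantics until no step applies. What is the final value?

Answer: false

Working:
step 0: (let x = (let y = (\z.((4 < z) && false)) in (\u.true)) in (let v = 6 in (let w = false in (let p = (\q.w) in (if w then false else false)))))
step 1: [let@root] (let v = 6 in (let w = false in (let p = (\q.w) in (if w then false else false))))
step 2: [let@root] (let w = false in (let p = (\q.w) in (if w then false else false)))
step 3: [let@root] (let p = (\q.false) in (if false then false else false))
step 4: [let@root] (if false then false else false)
step 5: [if@root] false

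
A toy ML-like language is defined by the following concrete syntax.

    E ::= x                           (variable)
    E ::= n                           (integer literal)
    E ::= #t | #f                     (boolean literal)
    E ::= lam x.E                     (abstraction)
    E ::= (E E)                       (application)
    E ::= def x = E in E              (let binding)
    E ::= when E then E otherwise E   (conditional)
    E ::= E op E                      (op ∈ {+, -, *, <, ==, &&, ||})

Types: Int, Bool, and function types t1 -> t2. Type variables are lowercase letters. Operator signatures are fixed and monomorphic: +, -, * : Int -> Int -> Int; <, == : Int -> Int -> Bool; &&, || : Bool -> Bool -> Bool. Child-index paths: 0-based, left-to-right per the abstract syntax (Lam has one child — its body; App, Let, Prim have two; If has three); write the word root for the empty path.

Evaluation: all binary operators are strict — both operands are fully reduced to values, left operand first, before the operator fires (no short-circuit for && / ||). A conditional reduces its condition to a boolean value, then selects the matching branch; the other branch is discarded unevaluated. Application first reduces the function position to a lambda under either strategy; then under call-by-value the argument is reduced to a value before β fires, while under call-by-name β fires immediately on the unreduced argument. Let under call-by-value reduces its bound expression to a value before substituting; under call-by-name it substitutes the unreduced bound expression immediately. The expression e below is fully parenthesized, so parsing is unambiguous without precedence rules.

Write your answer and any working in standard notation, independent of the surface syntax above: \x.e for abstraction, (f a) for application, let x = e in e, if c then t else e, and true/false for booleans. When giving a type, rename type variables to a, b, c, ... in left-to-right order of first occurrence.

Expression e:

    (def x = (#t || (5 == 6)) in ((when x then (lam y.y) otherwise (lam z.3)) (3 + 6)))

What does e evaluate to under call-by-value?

Answer: 9

Working:
step 0: (let x = (true || (5 == 6)) in ((if x then (\y.y) else (\z.3)) (3 + 6)))
step 1: [delta@0.1] (let x = (true || false) in ((if x then (\y.y) else (\z.3)) (3 + 6)))
step 2: [delta@0] (let x = true in ((if x then (\y.y) else (\z.3)) (3 + 6)))
step 3: [let@root] ((if true then (\y.y) else (\z.3)) (3 + 6))
step 4: [if@0] ((\y.y) (3 + 6))
step 5: [delta@1] ((\y.y) 9)
step 6: [beta@root] 9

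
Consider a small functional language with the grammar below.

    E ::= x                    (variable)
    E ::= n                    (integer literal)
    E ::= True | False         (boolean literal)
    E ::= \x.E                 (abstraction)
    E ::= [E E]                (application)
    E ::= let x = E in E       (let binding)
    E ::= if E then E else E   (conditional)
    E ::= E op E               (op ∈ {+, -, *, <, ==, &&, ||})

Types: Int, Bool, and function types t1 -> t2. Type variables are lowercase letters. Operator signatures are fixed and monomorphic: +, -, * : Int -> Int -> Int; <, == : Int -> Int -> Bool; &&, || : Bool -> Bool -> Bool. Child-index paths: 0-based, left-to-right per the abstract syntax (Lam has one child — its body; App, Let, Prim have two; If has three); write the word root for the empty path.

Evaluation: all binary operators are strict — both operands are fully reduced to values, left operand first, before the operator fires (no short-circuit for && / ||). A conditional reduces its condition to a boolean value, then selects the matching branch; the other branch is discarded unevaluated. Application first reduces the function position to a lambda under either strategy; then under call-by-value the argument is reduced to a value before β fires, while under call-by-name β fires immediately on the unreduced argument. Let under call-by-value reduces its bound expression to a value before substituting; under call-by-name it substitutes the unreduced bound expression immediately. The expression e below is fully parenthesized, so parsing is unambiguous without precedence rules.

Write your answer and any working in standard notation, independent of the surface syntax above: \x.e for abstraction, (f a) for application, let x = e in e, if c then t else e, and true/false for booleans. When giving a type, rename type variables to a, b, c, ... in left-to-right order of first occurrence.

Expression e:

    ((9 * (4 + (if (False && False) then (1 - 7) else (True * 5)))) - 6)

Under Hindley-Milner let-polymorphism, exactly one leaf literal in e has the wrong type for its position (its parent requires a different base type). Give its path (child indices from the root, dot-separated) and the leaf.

Derivation:
  unify Int ~ Int
  unify Int ~ Int
  unify Bool ~ Bool
  unify Bool ~ Bool
  unify Bool ~ Bool
  unify Int ~ Int
  unify Int ~ Int
  unify Bool ~ Int
  FAIL: mismatch Bool ~ Int

Answer: 0.1.1.2.0 : true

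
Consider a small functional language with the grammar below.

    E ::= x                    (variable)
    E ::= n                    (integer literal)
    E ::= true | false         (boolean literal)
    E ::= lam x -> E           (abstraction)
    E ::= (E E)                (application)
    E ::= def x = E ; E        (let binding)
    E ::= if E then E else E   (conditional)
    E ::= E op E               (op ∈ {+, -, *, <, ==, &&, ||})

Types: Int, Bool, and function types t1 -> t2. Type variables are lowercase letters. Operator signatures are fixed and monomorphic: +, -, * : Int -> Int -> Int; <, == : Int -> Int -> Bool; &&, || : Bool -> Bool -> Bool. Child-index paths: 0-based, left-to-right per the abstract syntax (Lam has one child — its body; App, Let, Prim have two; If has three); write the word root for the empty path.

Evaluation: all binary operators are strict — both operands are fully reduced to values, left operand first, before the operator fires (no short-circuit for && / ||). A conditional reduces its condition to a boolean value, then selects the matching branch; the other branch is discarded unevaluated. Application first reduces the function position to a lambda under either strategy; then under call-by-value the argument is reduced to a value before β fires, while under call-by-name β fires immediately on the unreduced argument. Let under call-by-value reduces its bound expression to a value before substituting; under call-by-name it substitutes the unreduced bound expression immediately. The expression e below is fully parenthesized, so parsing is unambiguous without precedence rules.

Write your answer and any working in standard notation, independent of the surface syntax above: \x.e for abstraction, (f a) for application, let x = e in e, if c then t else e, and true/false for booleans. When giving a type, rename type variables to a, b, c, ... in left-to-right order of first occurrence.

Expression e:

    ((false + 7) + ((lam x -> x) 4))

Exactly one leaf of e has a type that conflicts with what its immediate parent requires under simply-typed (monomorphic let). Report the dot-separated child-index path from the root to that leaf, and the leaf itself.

Working:
  unify Bool ~ Int
  FAIL: mismatch Bool ~ Int

Answer: 0.0 : false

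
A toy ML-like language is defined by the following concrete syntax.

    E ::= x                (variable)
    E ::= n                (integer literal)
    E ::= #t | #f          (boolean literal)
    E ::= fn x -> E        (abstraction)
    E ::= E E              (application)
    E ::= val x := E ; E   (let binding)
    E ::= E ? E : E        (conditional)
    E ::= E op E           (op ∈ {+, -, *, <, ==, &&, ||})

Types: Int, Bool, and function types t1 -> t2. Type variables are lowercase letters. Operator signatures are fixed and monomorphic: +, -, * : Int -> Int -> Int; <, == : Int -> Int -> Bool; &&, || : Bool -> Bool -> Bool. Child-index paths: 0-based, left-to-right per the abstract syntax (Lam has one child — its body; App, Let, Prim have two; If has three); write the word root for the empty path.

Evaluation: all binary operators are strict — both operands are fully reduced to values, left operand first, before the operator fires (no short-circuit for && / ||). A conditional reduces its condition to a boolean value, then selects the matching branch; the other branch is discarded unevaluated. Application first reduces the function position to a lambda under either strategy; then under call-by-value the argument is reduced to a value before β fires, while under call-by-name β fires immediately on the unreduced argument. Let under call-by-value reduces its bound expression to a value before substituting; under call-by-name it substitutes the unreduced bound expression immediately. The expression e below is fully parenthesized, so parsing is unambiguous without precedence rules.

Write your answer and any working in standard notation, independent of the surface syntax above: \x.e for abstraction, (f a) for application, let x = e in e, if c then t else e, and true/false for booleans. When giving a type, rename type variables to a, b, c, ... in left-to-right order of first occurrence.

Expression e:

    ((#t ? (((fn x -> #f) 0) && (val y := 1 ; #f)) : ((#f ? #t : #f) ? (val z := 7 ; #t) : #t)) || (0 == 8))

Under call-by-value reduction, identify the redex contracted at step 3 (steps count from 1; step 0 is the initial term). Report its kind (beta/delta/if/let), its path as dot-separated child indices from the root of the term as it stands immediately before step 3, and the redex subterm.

Derivation:
step 0: ((if true then (((\x.false) 0) && (let y = 1 in false)) else (if (if false then true else false) then (let z = 7 in true) else true)) || (0 == 8))
step 1: [if@0] ((((\x.false) 0) && (let y = 1 in false)) || (0 == 8))
step 2: [beta@0.0] ((false && (let y = 1 in false)) || (0 == 8))
step 3: [let@0.1] ((false && false) || (0 == 8))

Answer: let at 0.1 : (let y = 1 in false)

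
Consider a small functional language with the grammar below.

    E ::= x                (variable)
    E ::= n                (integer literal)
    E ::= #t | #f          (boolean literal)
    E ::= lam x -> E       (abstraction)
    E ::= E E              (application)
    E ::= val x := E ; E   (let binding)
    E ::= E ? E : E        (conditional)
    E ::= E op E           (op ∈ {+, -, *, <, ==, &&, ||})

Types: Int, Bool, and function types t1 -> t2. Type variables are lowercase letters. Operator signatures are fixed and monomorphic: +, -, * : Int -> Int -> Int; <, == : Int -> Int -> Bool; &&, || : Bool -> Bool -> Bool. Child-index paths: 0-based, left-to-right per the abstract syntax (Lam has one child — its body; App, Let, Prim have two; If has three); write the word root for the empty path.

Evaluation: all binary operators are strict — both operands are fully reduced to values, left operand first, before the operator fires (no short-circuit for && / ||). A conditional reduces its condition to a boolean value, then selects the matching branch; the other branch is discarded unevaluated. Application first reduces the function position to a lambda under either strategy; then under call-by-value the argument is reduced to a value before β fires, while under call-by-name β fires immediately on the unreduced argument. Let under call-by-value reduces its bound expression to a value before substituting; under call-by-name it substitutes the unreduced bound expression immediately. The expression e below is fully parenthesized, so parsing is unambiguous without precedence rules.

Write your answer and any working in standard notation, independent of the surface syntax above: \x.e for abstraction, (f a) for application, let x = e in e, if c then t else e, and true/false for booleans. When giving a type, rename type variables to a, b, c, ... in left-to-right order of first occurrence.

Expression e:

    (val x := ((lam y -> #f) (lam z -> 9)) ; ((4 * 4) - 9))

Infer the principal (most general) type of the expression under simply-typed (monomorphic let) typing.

Derivation:
\y._ : a -> Bool
\z._ : b -> Int
  unify a -> Bool ~ (b -> Int) -> c
  unify a ~ b -> Int
  unify Bool ~ c
_ _ : Bool
let x : Bool
  unify Int ~ Int
  unify Int ~ Int
  unify Int ~ Int
  unify Int ~ Int

Answer: Int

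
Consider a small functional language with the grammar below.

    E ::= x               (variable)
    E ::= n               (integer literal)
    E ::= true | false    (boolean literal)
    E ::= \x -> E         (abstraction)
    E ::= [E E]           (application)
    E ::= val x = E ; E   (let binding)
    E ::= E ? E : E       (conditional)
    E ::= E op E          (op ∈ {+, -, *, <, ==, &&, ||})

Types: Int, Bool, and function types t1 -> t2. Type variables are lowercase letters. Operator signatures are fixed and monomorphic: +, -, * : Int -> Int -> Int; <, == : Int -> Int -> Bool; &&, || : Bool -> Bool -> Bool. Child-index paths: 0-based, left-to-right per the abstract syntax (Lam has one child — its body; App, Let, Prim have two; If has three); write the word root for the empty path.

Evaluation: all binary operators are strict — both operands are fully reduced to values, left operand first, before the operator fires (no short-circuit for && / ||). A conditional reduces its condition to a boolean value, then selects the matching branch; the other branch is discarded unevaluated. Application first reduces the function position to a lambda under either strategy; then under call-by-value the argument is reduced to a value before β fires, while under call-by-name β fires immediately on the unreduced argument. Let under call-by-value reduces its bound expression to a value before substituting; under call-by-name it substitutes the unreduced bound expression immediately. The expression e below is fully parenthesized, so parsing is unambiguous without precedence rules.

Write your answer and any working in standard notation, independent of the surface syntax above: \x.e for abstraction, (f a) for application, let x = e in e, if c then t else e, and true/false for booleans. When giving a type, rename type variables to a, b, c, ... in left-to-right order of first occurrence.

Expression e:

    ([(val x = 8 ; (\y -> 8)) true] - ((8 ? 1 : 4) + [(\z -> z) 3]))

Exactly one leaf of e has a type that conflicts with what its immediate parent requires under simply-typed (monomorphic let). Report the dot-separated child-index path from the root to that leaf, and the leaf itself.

Answer: 1.0.0 : 8

Working:
let x : Int
\y._ : a -> Int
  unify a -> Int ~ Bool -> b
  unify a ~ Bool
  unify Int ~ b
_ _ : Int
  unify Int ~ Int
  unify Int ~ Bool
  FAIL: mismatch Int ~ Bool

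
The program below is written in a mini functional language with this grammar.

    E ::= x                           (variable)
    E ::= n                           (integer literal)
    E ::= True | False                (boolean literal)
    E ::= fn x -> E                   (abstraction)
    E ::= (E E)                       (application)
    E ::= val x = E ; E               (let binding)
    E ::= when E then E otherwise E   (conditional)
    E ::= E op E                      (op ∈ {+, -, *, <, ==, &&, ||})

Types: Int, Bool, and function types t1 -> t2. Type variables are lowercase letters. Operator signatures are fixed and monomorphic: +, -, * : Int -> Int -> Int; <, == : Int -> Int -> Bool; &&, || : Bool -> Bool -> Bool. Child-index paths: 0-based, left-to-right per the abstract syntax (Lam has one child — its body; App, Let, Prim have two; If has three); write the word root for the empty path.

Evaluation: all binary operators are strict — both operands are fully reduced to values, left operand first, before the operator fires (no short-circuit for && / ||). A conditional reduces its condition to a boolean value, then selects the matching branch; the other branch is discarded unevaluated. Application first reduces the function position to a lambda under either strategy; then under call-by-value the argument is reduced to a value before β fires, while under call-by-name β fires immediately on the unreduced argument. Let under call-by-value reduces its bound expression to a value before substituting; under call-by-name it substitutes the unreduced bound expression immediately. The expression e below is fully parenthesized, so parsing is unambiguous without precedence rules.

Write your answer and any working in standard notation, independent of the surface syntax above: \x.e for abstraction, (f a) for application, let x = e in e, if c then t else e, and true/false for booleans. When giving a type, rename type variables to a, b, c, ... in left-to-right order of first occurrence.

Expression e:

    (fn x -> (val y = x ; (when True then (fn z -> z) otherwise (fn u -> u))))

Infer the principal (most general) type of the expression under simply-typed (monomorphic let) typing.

Answer: a -> b -> b

Working:
x : a
let y : a
  unify Bool ~ Bool
z : b
\z._ : b -> b
u : c
\u._ : c -> c
  unify b -> b ~ c -> c
  unify b ~ c
  unify c ~ c
\x._ : a -> c -> c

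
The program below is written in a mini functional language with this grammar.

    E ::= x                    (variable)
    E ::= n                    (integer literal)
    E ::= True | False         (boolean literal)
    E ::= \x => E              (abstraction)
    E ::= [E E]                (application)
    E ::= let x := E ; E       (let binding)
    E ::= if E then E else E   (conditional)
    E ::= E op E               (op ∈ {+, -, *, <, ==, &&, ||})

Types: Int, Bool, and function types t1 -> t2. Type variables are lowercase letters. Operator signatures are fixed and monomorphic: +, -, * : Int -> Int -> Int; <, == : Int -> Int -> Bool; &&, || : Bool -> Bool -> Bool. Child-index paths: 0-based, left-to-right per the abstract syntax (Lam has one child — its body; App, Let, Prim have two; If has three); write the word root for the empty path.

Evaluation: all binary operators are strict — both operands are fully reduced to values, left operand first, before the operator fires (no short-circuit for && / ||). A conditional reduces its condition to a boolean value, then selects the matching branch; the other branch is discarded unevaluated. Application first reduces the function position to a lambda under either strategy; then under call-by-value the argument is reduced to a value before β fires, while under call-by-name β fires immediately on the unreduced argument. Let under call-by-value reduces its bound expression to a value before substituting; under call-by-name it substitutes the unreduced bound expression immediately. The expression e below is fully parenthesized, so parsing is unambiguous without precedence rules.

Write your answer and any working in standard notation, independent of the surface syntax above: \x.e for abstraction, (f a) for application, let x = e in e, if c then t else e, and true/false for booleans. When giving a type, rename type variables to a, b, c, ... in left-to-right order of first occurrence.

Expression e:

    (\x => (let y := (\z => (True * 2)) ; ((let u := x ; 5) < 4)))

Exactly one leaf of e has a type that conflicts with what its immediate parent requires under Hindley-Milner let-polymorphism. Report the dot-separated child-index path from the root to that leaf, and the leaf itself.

Answer: 0.0.0.0 : true

Working:
  unify Bool ~ Int
  FAIL: mismatch Bool ~ Int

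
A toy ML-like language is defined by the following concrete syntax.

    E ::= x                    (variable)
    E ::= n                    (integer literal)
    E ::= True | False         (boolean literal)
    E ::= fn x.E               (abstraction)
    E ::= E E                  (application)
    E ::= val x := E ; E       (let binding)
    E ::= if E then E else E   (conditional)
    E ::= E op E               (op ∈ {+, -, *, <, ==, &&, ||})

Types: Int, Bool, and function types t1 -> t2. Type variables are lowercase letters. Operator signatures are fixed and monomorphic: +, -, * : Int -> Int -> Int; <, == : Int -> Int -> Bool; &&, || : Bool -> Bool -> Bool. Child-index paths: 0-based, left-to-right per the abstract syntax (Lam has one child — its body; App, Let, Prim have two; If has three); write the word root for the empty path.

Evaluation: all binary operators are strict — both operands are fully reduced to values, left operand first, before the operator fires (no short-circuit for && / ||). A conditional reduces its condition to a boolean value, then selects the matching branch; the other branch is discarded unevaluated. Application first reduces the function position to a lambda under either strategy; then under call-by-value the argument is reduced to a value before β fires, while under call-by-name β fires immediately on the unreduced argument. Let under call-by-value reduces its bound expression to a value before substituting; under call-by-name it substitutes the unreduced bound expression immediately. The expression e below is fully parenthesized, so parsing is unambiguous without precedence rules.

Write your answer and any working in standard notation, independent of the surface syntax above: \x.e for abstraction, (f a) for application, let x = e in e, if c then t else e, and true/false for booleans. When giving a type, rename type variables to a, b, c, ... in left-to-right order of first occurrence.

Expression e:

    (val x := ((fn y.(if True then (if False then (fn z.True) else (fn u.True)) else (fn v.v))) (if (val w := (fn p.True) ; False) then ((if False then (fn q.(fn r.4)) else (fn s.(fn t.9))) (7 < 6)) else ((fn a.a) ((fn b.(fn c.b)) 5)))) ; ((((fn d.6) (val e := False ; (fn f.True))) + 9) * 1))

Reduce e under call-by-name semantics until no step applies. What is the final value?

Answer: 15

Derivation:
step 0: (let x = ((\y.(if true then (if false then (\z.true) else (\u.true)) else (\v.v))) (if (let w = (\p.true) in false) then ((if false then (\q.(\r.4)) else (\s.(\t.9))) (7 < 6)) else ((\a.a) ((\b.(\c.b)) 5)))) in ((((\d.6) (let e = false in (\f.true))) + 9) * 1))
step 1: [let@root] ((((\d.6) (let e = false in (\f.true))) + 9) * 1)
step 2: [beta@0.0] ((6 + 9) * 1)
step 3: [delta@0] (15 * 1)
step 4: [delta@root] 15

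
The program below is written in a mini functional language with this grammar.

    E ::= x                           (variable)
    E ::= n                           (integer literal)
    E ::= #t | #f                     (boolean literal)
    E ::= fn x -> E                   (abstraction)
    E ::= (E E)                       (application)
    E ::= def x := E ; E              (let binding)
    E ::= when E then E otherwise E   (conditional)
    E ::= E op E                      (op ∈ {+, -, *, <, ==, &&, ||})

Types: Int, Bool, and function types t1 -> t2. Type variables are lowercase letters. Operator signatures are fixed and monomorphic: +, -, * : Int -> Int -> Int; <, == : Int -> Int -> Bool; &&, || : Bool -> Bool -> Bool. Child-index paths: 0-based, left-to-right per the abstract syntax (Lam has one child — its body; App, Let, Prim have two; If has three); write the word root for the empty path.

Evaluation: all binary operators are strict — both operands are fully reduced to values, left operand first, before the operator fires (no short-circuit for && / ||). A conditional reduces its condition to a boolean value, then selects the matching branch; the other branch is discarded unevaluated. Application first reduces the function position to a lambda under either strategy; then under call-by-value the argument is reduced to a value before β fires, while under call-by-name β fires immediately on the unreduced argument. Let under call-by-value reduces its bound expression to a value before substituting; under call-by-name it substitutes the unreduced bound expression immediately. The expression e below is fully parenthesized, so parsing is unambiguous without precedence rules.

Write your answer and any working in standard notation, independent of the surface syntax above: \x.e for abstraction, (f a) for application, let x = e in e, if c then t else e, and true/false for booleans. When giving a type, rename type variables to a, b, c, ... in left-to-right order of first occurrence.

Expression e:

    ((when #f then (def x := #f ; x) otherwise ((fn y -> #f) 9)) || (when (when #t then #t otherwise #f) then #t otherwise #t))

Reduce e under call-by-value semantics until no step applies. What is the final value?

Trace:
step 0: ((if false then (let x = false in x) else ((\y.false) 9)) || (if (if true then true else false) then true else true))
step 1: [if@0] (((\y.false) 9) || (if (if true then true else false) then true else true))
step 2: [beta@0] (false || (if (if true then true else false) then true else true))
step 3: [if@1.0] (false || (if true then true else true))
step 4: [if@1] (false || true)
step 5: [delta@root] true

Answer: true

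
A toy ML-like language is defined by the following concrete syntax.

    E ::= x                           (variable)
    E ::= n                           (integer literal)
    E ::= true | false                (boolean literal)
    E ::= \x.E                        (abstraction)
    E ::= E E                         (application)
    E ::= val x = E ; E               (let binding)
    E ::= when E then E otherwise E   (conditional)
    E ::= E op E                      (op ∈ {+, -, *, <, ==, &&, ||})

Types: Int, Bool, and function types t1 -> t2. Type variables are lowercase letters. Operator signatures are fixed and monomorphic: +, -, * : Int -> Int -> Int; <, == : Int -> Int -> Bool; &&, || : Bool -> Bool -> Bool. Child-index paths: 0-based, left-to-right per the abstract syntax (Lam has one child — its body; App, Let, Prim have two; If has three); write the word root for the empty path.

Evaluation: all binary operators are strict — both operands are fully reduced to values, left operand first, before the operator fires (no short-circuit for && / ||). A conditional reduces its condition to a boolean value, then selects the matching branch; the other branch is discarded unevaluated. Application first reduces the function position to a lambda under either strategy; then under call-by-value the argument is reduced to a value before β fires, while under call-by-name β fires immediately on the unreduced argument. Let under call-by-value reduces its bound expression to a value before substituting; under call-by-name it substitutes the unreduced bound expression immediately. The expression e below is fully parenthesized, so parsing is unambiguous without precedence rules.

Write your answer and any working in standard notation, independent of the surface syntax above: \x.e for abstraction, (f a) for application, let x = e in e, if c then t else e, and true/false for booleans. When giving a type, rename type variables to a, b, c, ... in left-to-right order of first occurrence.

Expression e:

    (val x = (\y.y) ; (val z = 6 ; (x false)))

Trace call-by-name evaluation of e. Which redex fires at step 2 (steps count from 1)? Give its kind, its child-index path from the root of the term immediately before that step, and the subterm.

Answer: let at root : (let z = 6 in ((\y.y) false))

Derivation:
step 0: (let x = (\y.y) in (let z = 6 in (x false)))
step 1: [let@root] (let z = 6 in ((\y.y) false))
step 2: [let@root] ((\y.y) false)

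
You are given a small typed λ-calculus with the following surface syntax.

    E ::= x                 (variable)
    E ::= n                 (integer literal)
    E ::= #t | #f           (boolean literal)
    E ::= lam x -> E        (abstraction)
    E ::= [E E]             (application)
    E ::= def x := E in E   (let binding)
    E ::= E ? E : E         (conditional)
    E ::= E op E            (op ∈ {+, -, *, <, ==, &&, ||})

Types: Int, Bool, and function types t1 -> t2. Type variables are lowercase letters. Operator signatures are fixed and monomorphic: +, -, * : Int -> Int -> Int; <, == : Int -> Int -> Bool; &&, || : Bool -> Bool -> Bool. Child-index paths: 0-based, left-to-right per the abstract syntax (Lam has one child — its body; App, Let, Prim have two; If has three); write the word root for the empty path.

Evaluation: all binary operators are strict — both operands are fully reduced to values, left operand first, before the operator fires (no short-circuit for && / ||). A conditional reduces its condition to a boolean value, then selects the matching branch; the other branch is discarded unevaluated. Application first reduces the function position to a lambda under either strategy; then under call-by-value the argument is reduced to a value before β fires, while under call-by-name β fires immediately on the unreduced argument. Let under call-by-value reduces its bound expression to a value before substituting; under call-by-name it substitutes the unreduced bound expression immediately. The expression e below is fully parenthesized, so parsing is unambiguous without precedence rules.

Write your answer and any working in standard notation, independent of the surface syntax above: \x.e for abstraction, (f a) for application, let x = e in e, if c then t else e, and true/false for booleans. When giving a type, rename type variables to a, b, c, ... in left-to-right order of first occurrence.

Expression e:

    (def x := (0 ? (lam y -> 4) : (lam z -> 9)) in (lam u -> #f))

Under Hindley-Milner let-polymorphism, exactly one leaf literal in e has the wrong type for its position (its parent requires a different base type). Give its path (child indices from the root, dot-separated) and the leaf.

Trace:
  unify Int ~ Bool
  FAIL: mismatch Int ~ Bool

Answer: 0.0 : 0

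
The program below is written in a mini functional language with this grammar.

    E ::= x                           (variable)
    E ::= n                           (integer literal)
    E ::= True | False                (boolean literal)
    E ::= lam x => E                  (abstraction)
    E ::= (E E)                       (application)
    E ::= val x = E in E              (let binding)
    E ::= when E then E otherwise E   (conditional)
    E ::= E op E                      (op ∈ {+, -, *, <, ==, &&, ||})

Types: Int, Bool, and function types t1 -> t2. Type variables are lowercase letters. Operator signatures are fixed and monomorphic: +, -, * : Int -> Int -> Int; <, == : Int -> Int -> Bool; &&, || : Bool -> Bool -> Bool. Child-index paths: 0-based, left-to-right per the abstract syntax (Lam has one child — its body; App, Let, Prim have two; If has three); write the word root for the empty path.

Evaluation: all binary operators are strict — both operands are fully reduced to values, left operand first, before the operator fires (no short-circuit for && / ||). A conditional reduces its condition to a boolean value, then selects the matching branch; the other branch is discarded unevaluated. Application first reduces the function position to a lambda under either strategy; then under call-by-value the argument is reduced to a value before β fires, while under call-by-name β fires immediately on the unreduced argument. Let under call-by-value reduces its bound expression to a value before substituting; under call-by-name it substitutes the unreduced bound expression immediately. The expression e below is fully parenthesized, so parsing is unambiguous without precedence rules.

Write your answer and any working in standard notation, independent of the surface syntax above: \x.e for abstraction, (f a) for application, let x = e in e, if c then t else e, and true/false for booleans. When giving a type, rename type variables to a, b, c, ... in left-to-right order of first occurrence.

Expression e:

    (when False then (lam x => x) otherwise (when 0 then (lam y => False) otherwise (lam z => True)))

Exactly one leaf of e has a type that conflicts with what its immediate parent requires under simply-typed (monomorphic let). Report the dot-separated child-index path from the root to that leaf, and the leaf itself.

Answer: 2.0 : 0

Working:
  unify Bool ~ Bool
x : a
\x._ : a -> a
  unify Int ~ Bool
  FAIL: mismatch Int ~ Bool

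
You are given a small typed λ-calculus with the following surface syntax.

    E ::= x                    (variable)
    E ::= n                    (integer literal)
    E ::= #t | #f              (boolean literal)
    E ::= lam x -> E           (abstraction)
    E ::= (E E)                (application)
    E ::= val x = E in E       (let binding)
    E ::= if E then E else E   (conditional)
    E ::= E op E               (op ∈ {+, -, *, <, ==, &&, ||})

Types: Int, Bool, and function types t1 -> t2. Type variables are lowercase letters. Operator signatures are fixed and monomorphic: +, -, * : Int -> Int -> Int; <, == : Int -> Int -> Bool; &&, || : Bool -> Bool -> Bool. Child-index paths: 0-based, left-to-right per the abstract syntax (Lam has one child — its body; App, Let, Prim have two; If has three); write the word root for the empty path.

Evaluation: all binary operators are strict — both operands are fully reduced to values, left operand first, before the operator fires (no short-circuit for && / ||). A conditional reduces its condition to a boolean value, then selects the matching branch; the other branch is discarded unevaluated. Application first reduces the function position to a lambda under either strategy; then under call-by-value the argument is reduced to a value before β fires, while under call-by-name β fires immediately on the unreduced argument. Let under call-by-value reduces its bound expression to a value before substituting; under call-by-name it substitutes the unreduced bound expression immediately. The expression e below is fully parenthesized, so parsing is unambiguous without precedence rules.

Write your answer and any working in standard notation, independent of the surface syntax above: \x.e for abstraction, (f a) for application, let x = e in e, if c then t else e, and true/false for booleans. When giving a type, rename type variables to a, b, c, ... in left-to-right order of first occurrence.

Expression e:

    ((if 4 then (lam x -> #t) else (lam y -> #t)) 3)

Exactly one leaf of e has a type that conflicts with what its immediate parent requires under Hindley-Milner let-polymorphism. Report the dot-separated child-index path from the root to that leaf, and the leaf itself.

Trace:
  unify Int ~ Bool
  FAIL: mismatch Int ~ Bool

Answer: 0.0 : 4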